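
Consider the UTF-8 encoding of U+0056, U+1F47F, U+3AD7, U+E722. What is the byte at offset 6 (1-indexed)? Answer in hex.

1-indexed offset 6 is 0-indexed offset 5.
U+0056 → 1-byte form 56 at offsets 0–0.
U+1F47F → 4-byte form F0 9F 91 BF at offsets 1–4.
U+3AD7 → 3-byte form E3 AB 97 at offsets 5–7.
Offset 5 falls in char 3's range; it's byte 1 of E3 AB 97 = 0xE3.

0xE3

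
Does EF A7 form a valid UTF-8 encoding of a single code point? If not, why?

invalid (sequence truncated)

Leading byte 0xEF = 11101111 → 3-byte form, but only 2 bytes are present.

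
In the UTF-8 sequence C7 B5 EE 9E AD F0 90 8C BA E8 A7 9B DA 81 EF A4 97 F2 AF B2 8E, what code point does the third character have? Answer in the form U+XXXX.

Offset 0: leading byte 0xC7 = 11000111 → 2-byte char #1 = C7 B5.
Offset 2: leading byte 0xEE = 11101110 → 3-byte char #2 = EE 9E AD.
Offset 5: leading byte 0xF0 = 11110000 → 4-byte char #3 = F0 90 8C BA.
Leading byte 0xF0 = 11110000 matches 11110xxx → 4-byte sequence.
Byte 1: 0xF0 = 11110000, payload 000 (3 bits).
Byte 2: 0x90 = 10010000 (10xxxxxx ✓), payload 010000.
Byte 3: 0x8C = 10001100 (10xxxxxx ✓), payload 001100.
Byte 4: 0xBA = 10111010 (10xxxxxx ✓), payload 111010.
Concatenate: 000010000001100111010 = 0x1033A (21 bits → U+1033A).

U+1033A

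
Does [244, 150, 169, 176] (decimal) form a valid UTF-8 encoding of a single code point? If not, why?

invalid (encodes a value above U+10FFFF)

Leading byte 0xF4 = 11110100 → 4-byte form.
Payload = 0x116A70, which exceeds U+10FFFF, the maximum Unicode code point. (Leading bytes F5–FF, or F4 followed by ≥ 0x90, are invalid.)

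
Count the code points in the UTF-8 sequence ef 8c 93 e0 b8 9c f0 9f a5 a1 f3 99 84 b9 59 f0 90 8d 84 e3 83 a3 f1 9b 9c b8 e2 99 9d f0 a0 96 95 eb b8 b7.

11

Byte at offset 0: 0xEF = 11101111 → 3-byte char (#1). Advance 3.
Byte at offset 3: 0xE0 = 11100000 → 3-byte char (#2). Advance 3.
Byte at offset 6: 0xF0 = 11110000 → 4-byte char (#3). Advance 4.
Byte at offset 10: 0xF3 = 11110011 → 4-byte char (#4). Advance 4.
Byte at offset 14: 0x59 = 01011001 → 1-byte char (#5). Advance 1.
Byte at offset 15: 0xF0 = 11110000 → 4-byte char (#6). Advance 4.
Byte at offset 19: 0xE3 = 11100011 → 3-byte char (#7). Advance 3.
Byte at offset 22: 0xF1 = 11110001 → 4-byte char (#8). Advance 4.
Byte at offset 26: 0xE2 = 11100010 → 3-byte char (#9). Advance 3.
Byte at offset 29: 0xF0 = 11110000 → 4-byte char (#10). Advance 4.
Byte at offset 33: 0xEB = 11101011 → 3-byte char (#11). Advance 3.
Reached end at offset 36 after 11 code points.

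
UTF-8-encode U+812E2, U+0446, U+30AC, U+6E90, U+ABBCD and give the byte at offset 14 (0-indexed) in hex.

0xAF

U+812E2 → 4-byte form F2 81 8B A2 at offsets 0–3.
U+0446 → 2-byte form D1 86 at offsets 4–5.
U+30AC → 3-byte form E3 82 AC at offsets 6–8.
U+6E90 → 3-byte form E6 BA 90 at offsets 9–11.
U+ABBCD → 4-byte form F2 AB AF 8D at offsets 12–15.
Offset 14 falls in char 5's range; it's byte 3 of F2 AB AF 8D = 0xAF.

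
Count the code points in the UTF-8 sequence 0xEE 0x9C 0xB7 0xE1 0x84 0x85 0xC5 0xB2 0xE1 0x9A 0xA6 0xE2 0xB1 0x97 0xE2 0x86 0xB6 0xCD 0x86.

7

Byte at offset 0: 0xEE = 11101110 → 3-byte char (#1). Advance 3.
Byte at offset 3: 0xE1 = 11100001 → 3-byte char (#2). Advance 3.
Byte at offset 6: 0xC5 = 11000101 → 2-byte char (#3). Advance 2.
Byte at offset 8: 0xE1 = 11100001 → 3-byte char (#4). Advance 3.
Byte at offset 11: 0xE2 = 11100010 → 3-byte char (#5). Advance 3.
Byte at offset 14: 0xE2 = 11100010 → 3-byte char (#6). Advance 3.
Byte at offset 17: 0xCD = 11001101 → 2-byte char (#7). Advance 2.
Reached end at offset 19 after 7 code points.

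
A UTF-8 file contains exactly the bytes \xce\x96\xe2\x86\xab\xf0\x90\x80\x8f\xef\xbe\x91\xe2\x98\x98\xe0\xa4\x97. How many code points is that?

6

Byte at offset 0: 0xCE = 11001110 → 2-byte char (#1). Advance 2.
Byte at offset 2: 0xE2 = 11100010 → 3-byte char (#2). Advance 3.
Byte at offset 5: 0xF0 = 11110000 → 4-byte char (#3). Advance 4.
Byte at offset 9: 0xEF = 11101111 → 3-byte char (#4). Advance 3.
Byte at offset 12: 0xE2 = 11100010 → 3-byte char (#5). Advance 3.
Byte at offset 15: 0xE0 = 11100000 → 3-byte char (#6). Advance 3.
Reached end at offset 18 after 6 code points.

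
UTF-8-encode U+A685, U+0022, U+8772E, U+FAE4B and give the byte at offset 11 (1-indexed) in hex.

1-indexed offset 11 is 0-indexed offset 10.
U+A685 → 3-byte form EA 9A 85 at offsets 0–2.
U+0022 → 1-byte form 22 at offsets 3–3.
U+8772E → 4-byte form F2 87 9C AE at offsets 4–7.
U+FAE4B → 4-byte form F3 BA B9 8B at offsets 8–11.
Offset 10 falls in char 4's range; it's byte 3 of F3 BA B9 8B = 0xB9.

0xB9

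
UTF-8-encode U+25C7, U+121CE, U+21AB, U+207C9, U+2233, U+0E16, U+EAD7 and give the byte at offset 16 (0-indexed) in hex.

0xB3

U+25C7 → 3-byte form E2 97 87 at offsets 0–2.
U+121CE → 4-byte form F0 92 87 8E at offsets 3–6.
U+21AB → 3-byte form E2 86 AB at offsets 7–9.
U+207C9 → 4-byte form F0 A0 9F 89 at offsets 10–13.
U+2233 → 3-byte form E2 88 B3 at offsets 14–16.
Offset 16 falls in char 5's range; it's byte 3 of E2 88 B3 = 0xB3.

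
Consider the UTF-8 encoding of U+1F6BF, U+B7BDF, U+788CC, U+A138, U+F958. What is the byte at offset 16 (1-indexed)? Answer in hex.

1-indexed offset 16 is 0-indexed offset 15.
U+1F6BF → 4-byte form F0 9F 9A BF at offsets 0–3.
U+B7BDF → 4-byte form F2 B7 AF 9F at offsets 4–7.
U+788CC → 4-byte form F1 B8 A3 8C at offsets 8–11.
U+A138 → 3-byte form EA 84 B8 at offsets 12–14.
U+F958 → 3-byte form EF A5 98 at offsets 15–17.
Offset 15 falls in char 5's range; it's byte 1 of EF A5 98 = 0xEF.

0xEF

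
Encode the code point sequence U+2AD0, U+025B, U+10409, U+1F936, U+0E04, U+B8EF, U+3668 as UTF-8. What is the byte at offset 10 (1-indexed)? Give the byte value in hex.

0xF0

1-indexed offset 10 is 0-indexed offset 9.
U+2AD0 → 3-byte form E2 AB 90 at offsets 0–2.
U+025B → 2-byte form C9 9B at offsets 3–4.
U+10409 → 4-byte form F0 90 90 89 at offsets 5–8.
U+1F936 → 4-byte form F0 9F A4 B6 at offsets 9–12.
Offset 9 falls in char 4's range; it's byte 1 of F0 9F A4 B6 = 0xF0.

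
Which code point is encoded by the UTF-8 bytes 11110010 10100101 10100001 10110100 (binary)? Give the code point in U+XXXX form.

U+A5874

Leading byte 0xF2 = 11110010 matches 11110xxx → 4-byte sequence.
Byte 1: 0xF2 = 11110010, payload 010 (3 bits).
Byte 2: 0xA5 = 10100101 (10xxxxxx ✓), payload 100101.
Byte 3: 0xA1 = 10100001 (10xxxxxx ✓), payload 100001.
Byte 4: 0xB4 = 10110100 (10xxxxxx ✓), payload 110100.
Concatenate: 010100101100001110100 = 0xA5874 (21 bits → U+A5874).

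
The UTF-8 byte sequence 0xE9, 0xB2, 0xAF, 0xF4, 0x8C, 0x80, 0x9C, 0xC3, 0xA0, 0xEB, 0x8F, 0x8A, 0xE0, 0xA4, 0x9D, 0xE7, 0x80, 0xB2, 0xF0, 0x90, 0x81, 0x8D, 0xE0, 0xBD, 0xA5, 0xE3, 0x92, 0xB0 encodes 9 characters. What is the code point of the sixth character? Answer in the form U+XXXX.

U+7032

Offset 0: leading byte 0xE9 = 11101001 → 3-byte char #1 = E9 B2 AF.
Offset 3: leading byte 0xF4 = 11110100 → 4-byte char #2 = F4 8C 80 9C.
Offset 7: leading byte 0xC3 = 11000011 → 2-byte char #3 = C3 A0.
Offset 9: leading byte 0xEB = 11101011 → 3-byte char #4 = EB 8F 8A.
Offset 12: leading byte 0xE0 = 11100000 → 3-byte char #5 = E0 A4 9D.
Offset 15: leading byte 0xE7 = 11100111 → 3-byte char #6 = E7 80 B2.
Leading byte 0xE7 = 11100111 matches 1110xxxx → 3-byte sequence.
Byte 1: 0xE7 = 11100111, payload 0111 (4 bits).
Byte 2: 0x80 = 10000000 (10xxxxxx ✓), payload 000000.
Byte 3: 0xB2 = 10110010 (10xxxxxx ✓), payload 110010.
Concatenate: 0111000000110010 = 0x7032 (16 bits → U+7032).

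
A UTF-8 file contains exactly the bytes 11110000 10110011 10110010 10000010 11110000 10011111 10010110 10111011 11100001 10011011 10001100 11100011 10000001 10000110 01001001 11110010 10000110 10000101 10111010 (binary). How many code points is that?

6

Byte at offset 0: 0xF0 = 11110000 → 4-byte char (#1). Advance 4.
Byte at offset 4: 0xF0 = 11110000 → 4-byte char (#2). Advance 4.
Byte at offset 8: 0xE1 = 11100001 → 3-byte char (#3). Advance 3.
Byte at offset 11: 0xE3 = 11100011 → 3-byte char (#4). Advance 3.
Byte at offset 14: 0x49 = 01001001 → 1-byte char (#5). Advance 1.
Byte at offset 15: 0xF2 = 11110010 → 4-byte char (#6). Advance 4.
Reached end at offset 19 after 6 code points.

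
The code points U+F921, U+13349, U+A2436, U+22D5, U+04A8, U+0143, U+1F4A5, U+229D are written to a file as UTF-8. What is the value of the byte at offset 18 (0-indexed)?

0xF0

U+F921 → 3-byte form EF A4 A1 at offsets 0–2.
U+13349 → 4-byte form F0 93 8D 89 at offsets 3–6.
U+A2436 → 4-byte form F2 A2 90 B6 at offsets 7–10.
U+22D5 → 3-byte form E2 8B 95 at offsets 11–13.
U+04A8 → 2-byte form D2 A8 at offsets 14–15.
U+0143 → 2-byte form C5 83 at offsets 16–17.
U+1F4A5 → 4-byte form F0 9F 92 A5 at offsets 18–21.
Offset 18 falls in char 7's range; it's byte 1 of F0 9F 92 A5 = 0xF0.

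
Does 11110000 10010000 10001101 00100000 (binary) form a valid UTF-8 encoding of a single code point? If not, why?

Leading byte 0xF0 = 11110000 → 4-byte form.
Byte 4 is 0x20 = 00100000, which is not 10xxxxxx — expected a continuation byte.

invalid (non-continuation byte where continuation expected)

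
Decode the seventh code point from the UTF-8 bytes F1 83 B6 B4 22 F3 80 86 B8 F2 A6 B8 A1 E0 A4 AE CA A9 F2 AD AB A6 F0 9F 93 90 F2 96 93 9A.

U+ADAE6

Offset 0: leading byte 0xF1 = 11110001 → 4-byte char #1 = F1 83 B6 B4.
Offset 4: leading byte 0x22 = 00100010 → 1-byte char #2 = 22.
Offset 5: leading byte 0xF3 = 11110011 → 4-byte char #3 = F3 80 86 B8.
Offset 9: leading byte 0xF2 = 11110010 → 4-byte char #4 = F2 A6 B8 A1.
Offset 13: leading byte 0xE0 = 11100000 → 3-byte char #5 = E0 A4 AE.
Offset 16: leading byte 0xCA = 11001010 → 2-byte char #6 = CA A9.
Offset 18: leading byte 0xF2 = 11110010 → 4-byte char #7 = F2 AD AB A6.
Leading byte 0xF2 = 11110010 matches 11110xxx → 4-byte sequence.
Byte 1: 0xF2 = 11110010, payload 010 (3 bits).
Byte 2: 0xAD = 10101101 (10xxxxxx ✓), payload 101101.
Byte 3: 0xAB = 10101011 (10xxxxxx ✓), payload 101011.
Byte 4: 0xA6 = 10100110 (10xxxxxx ✓), payload 100110.
Concatenate: 010101101101011100110 = 0xADAE6 (21 bits → U+ADAE6).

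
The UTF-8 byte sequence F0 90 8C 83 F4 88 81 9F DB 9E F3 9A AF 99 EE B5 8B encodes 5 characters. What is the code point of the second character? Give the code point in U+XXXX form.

Offset 0: leading byte 0xF0 = 11110000 → 4-byte char #1 = F0 90 8C 83.
Offset 4: leading byte 0xF4 = 11110100 → 4-byte char #2 = F4 88 81 9F.
Leading byte 0xF4 = 11110100 matches 11110xxx → 4-byte sequence.
Byte 1: 0xF4 = 11110100, payload 100 (3 bits).
Byte 2: 0x88 = 10001000 (10xxxxxx ✓), payload 001000.
Byte 3: 0x81 = 10000001 (10xxxxxx ✓), payload 000001.
Byte 4: 0x9F = 10011111 (10xxxxxx ✓), payload 011111.
Concatenate: 100001000000001011111 = 0x10805F (21 bits → U+10805F).

U+10805F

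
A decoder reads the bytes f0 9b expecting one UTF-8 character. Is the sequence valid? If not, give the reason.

invalid (sequence truncated)

Leading byte 0xF0 = 11110000 → 4-byte form, but only 2 bytes are present.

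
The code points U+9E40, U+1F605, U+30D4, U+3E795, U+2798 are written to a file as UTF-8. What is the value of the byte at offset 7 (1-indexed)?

1-indexed offset 7 is 0-indexed offset 6.
U+9E40 → 3-byte form E9 B9 80 at offsets 0–2.
U+1F605 → 4-byte form F0 9F 98 85 at offsets 3–6.
Offset 6 falls in char 2's range; it's byte 4 of F0 9F 98 85 = 0x85.

0x85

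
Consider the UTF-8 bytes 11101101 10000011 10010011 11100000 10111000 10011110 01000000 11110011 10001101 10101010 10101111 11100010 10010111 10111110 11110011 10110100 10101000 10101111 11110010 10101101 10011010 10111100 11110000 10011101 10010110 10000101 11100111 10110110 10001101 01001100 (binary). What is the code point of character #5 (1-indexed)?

U+25FE

Offset 0: leading byte 0xED = 11101101 → 3-byte char #1 = ED 83 93.
Offset 3: leading byte 0xE0 = 11100000 → 3-byte char #2 = E0 B8 9E.
Offset 6: leading byte 0x40 = 01000000 → 1-byte char #3 = 40.
Offset 7: leading byte 0xF3 = 11110011 → 4-byte char #4 = F3 8D AA AF.
Offset 11: leading byte 0xE2 = 11100010 → 3-byte char #5 = E2 97 BE.
Leading byte 0xE2 = 11100010 matches 1110xxxx → 3-byte sequence.
Byte 1: 0xE2 = 11100010, payload 0010 (4 bits).
Byte 2: 0x97 = 10010111 (10xxxxxx ✓), payload 010111.
Byte 3: 0xBE = 10111110 (10xxxxxx ✓), payload 111110.
Concatenate: 0010010111111110 = 0x25FE (16 bits → U+25FE).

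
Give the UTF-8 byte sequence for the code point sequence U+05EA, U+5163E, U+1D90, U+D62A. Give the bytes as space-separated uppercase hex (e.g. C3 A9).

U+05EA: 2-byte form → D7 AA.
U+5163E: 4-byte form → F1 91 98 BE.
U+1D90: 3-byte form → E1 B6 90.
U+D62A: 3-byte form → ED 98 AA.
Concatenated (12 bytes): D7 AA F1 91 98 BE E1 B6 90 ED 98 AA.

D7 AA F1 91 98 BE E1 B6 90 ED 98 AA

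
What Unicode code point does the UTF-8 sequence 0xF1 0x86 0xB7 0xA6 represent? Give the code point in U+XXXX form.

U+46DE6

Leading byte 0xF1 = 11110001 matches 11110xxx → 4-byte sequence.
Byte 1: 0xF1 = 11110001, payload 001 (3 bits).
Byte 2: 0x86 = 10000110 (10xxxxxx ✓), payload 000110.
Byte 3: 0xB7 = 10110111 (10xxxxxx ✓), payload 110111.
Byte 4: 0xA6 = 10100110 (10xxxxxx ✓), payload 100110.
Concatenate: 001000110110111100110 = 0x46DE6 (21 bits → U+46DE6).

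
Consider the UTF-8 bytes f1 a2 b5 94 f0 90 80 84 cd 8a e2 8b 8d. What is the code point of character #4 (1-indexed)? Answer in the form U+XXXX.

U+22CD

Offset 0: leading byte 0xF1 = 11110001 → 4-byte char #1 = F1 A2 B5 94.
Offset 4: leading byte 0xF0 = 11110000 → 4-byte char #2 = F0 90 80 84.
Offset 8: leading byte 0xCD = 11001101 → 2-byte char #3 = CD 8A.
Offset 10: leading byte 0xE2 = 11100010 → 3-byte char #4 = E2 8B 8D.
Leading byte 0xE2 = 11100010 matches 1110xxxx → 3-byte sequence.
Byte 1: 0xE2 = 11100010, payload 0010 (4 bits).
Byte 2: 0x8B = 10001011 (10xxxxxx ✓), payload 001011.
Byte 3: 0x8D = 10001101 (10xxxxxx ✓), payload 001101.
Concatenate: 0010001011001101 = 0x22CD (16 bits → U+22CD).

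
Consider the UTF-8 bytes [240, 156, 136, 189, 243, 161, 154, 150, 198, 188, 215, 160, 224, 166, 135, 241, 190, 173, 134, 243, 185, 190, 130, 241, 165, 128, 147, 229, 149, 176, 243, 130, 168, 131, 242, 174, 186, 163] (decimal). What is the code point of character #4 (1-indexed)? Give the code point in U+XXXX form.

U+05E0

Offset 0: leading byte 0xF0 = 11110000 → 4-byte char #1 = F0 9C 88 BD.
Offset 4: leading byte 0xF3 = 11110011 → 4-byte char #2 = F3 A1 9A 96.
Offset 8: leading byte 0xC6 = 11000110 → 2-byte char #3 = C6 BC.
Offset 10: leading byte 0xD7 = 11010111 → 2-byte char #4 = D7 A0.
Leading byte 0xD7 = 11010111 matches 110xxxxx → 2-byte sequence.
Byte 1: 0xD7 = 11010111, payload 10111 (5 bits).
Byte 2: 0xA0 = 10100000 (10xxxxxx ✓), payload 100000.
Concatenate: 10111100000 = 0x5E0 (11 bits → U+05E0).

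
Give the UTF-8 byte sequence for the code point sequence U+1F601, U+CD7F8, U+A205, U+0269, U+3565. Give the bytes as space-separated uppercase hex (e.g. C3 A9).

F0 9F 98 81 F3 8D 9F B8 EA 88 85 C9 A9 E3 95 A5

U+1F601: 4-byte form → F0 9F 98 81.
U+CD7F8: 4-byte form → F3 8D 9F B8.
U+A205: 3-byte form → EA 88 85.
U+0269: 2-byte form → C9 A9.
U+3565: 3-byte form → E3 95 A5.
Concatenated (16 bytes): F0 9F 98 81 F3 8D 9F B8 EA 88 85 C9 A9 E3 95 A5.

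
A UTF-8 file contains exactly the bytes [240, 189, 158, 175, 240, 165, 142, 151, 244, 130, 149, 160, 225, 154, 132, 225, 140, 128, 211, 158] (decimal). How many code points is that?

Byte at offset 0: 0xF0 = 11110000 → 4-byte char (#1). Advance 4.
Byte at offset 4: 0xF0 = 11110000 → 4-byte char (#2). Advance 4.
Byte at offset 8: 0xF4 = 11110100 → 4-byte char (#3). Advance 4.
Byte at offset 12: 0xE1 = 11100001 → 3-byte char (#4). Advance 3.
Byte at offset 15: 0xE1 = 11100001 → 3-byte char (#5). Advance 3.
Byte at offset 18: 0xD3 = 11010011 → 2-byte char (#6). Advance 2.
Reached end at offset 20 after 6 code points.

6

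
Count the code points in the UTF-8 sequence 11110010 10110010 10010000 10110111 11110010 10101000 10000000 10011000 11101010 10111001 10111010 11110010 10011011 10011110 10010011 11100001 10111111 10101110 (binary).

Byte at offset 0: 0xF2 = 11110010 → 4-byte char (#1). Advance 4.
Byte at offset 4: 0xF2 = 11110010 → 4-byte char (#2). Advance 4.
Byte at offset 8: 0xEA = 11101010 → 3-byte char (#3). Advance 3.
Byte at offset 11: 0xF2 = 11110010 → 4-byte char (#4). Advance 4.
Byte at offset 15: 0xE1 = 11100001 → 3-byte char (#5). Advance 3.
Reached end at offset 18 after 5 code points.

5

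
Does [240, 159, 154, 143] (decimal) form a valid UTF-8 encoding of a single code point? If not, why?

valid

Leading byte 0xF0 = 11110000 → 4-byte form.
Continuation bytes 0x9F=10011111, 0x9A=10011010, 0x8F=10001111 all match 10xxxxxx.
Decoded value 0x1F68F is ≥ 0x10000 (shortest form) and not a surrogate.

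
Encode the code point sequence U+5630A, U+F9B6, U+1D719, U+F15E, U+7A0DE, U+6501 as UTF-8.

U+5630A: 4-byte form → F1 96 8C 8A.
U+F9B6: 3-byte form → EF A6 B6.
U+1D719: 4-byte form → F0 9D 9C 99.
U+F15E: 3-byte form → EF 85 9E.
U+7A0DE: 4-byte form → F1 BA 83 9E.
U+6501: 3-byte form → E6 94 81.
Concatenated (21 bytes): F1 96 8C 8A EF A6 B6 F0 9D 9C 99 EF 85 9E F1 BA 83 9E E6 94 81.

F1 96 8C 8A EF A6 B6 F0 9D 9C 99 EF 85 9E F1 BA 83 9E E6 94 81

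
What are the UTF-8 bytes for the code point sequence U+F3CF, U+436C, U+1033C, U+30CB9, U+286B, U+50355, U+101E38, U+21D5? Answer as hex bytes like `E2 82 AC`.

U+F3CF: 3-byte form → EF 8F 8F.
U+436C: 3-byte form → E4 8D AC.
U+1033C: 4-byte form → F0 90 8C BC.
U+30CB9: 4-byte form → F0 B0 B2 B9.
U+286B: 3-byte form → E2 A1 AB.
U+50355: 4-byte form → F1 90 8D 95.
U+101E38: 4-byte form → F4 81 B8 B8.
U+21D5: 3-byte form → E2 87 95.
Concatenated (28 bytes): EF 8F 8F E4 8D AC F0 90 8C BC F0 B0 B2 B9 E2 A1 AB F1 90 8D 95 F4 81 B8 B8 E2 87 95.

EF 8F 8F E4 8D AC F0 90 8C BC F0 B0 B2 B9 E2 A1 AB F1 90 8D 95 F4 81 B8 B8 E2 87 95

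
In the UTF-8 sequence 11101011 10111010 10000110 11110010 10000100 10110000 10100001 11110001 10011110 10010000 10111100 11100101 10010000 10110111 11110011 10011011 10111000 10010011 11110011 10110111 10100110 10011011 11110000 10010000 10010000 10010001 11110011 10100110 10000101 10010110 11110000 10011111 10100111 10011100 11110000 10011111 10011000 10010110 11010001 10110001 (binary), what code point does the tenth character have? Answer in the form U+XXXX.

U+1F616

Offset 0: leading byte 0xEB = 11101011 → 3-byte char #1 = EB BA 86.
Offset 3: leading byte 0xF2 = 11110010 → 4-byte char #2 = F2 84 B0 A1.
Offset 7: leading byte 0xF1 = 11110001 → 4-byte char #3 = F1 9E 90 BC.
Offset 11: leading byte 0xE5 = 11100101 → 3-byte char #4 = E5 90 B7.
Offset 14: leading byte 0xF3 = 11110011 → 4-byte char #5 = F3 9B B8 93.
Offset 18: leading byte 0xF3 = 11110011 → 4-byte char #6 = F3 B7 A6 9B.
Offset 22: leading byte 0xF0 = 11110000 → 4-byte char #7 = F0 90 90 91.
Offset 26: leading byte 0xF3 = 11110011 → 4-byte char #8 = F3 A6 85 96.
Offset 30: leading byte 0xF0 = 11110000 → 4-byte char #9 = F0 9F A7 9C.
Offset 34: leading byte 0xF0 = 11110000 → 4-byte char #10 = F0 9F 98 96.
Leading byte 0xF0 = 11110000 matches 11110xxx → 4-byte sequence.
Byte 1: 0xF0 = 11110000, payload 000 (3 bits).
Byte 2: 0x9F = 10011111 (10xxxxxx ✓), payload 011111.
Byte 3: 0x98 = 10011000 (10xxxxxx ✓), payload 011000.
Byte 4: 0x96 = 10010110 (10xxxxxx ✓), payload 010110.
Concatenate: 000011111011000010110 = 0x1F616 (21 bits → U+1F616).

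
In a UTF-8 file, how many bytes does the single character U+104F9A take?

U+104F9A = 0x104F9A. UTF-8 uses 1 byte below 0x80, 2 below 0x800, 3 below 0x10000, 4 up to 0x10FFFF. 0x104F9A is in U+10000–U+10FFFF → 4 bytes.

4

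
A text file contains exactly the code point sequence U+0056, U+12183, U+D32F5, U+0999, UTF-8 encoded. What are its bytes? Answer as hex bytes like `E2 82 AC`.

U+0056: 1-byte form → 56.
U+12183: 4-byte form → F0 92 86 83.
U+D32F5: 4-byte form → F3 93 8B B5.
U+0999: 3-byte form → E0 A6 99.
Concatenated (12 bytes): 56 F0 92 86 83 F3 93 8B B5 E0 A6 99.

56 F0 92 86 83 F3 93 8B B5 E0 A6 99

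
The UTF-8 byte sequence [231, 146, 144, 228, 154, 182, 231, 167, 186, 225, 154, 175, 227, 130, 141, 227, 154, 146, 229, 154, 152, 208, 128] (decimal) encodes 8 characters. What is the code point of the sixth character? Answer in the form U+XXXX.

U+3692

Offset 0: leading byte 0xE7 = 11100111 → 3-byte char #1 = E7 92 90.
Offset 3: leading byte 0xE4 = 11100100 → 3-byte char #2 = E4 9A B6.
Offset 6: leading byte 0xE7 = 11100111 → 3-byte char #3 = E7 A7 BA.
Offset 9: leading byte 0xE1 = 11100001 → 3-byte char #4 = E1 9A AF.
Offset 12: leading byte 0xE3 = 11100011 → 3-byte char #5 = E3 82 8D.
Offset 15: leading byte 0xE3 = 11100011 → 3-byte char #6 = E3 9A 92.
Leading byte 0xE3 = 11100011 matches 1110xxxx → 3-byte sequence.
Byte 1: 0xE3 = 11100011, payload 0011 (4 bits).
Byte 2: 0x9A = 10011010 (10xxxxxx ✓), payload 011010.
Byte 3: 0x92 = 10010010 (10xxxxxx ✓), payload 010010.
Concatenate: 0011011010010010 = 0x3692 (16 bits → U+3692).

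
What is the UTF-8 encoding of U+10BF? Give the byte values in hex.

U+10BF = 0x10BF = 4287 decimal. In range U+0800–U+FFFF → 3-byte form: 1110xxxx 10xxxxxx 10xxxxxx.
Binary (16 bits): 0001000010111111.
Split 4+6+6: 0001 | 000010 | 111111.
Byte 1: 11100001 = 0xE1.
Byte 2: 10000010 = 0x82.
Byte 3: 10111111 = 0xBF.

E1 82 BF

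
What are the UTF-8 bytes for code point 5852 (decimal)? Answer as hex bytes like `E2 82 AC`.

U+16DC = 0x16DC = 5852 decimal. In range U+0800–U+FFFF → 3-byte form: 1110xxxx 10xxxxxx 10xxxxxx.
Binary (16 bits): 0001011011011100.
Split 4+6+6: 0001 | 011011 | 011100.
Byte 1: 11100001 = 0xE1.
Byte 2: 10011011 = 0x9B.
Byte 3: 10011100 = 0x9C.

E1 9B 9C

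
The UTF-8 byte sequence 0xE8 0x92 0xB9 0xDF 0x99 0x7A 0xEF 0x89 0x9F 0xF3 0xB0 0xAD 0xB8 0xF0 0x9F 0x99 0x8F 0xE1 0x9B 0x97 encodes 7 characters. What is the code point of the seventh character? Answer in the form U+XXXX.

Offset 0: leading byte 0xE8 = 11101000 → 3-byte char #1 = E8 92 B9.
Offset 3: leading byte 0xDF = 11011111 → 2-byte char #2 = DF 99.
Offset 5: leading byte 0x7A = 01111010 → 1-byte char #3 = 7A.
Offset 6: leading byte 0xEF = 11101111 → 3-byte char #4 = EF 89 9F.
Offset 9: leading byte 0xF3 = 11110011 → 4-byte char #5 = F3 B0 AD B8.
Offset 13: leading byte 0xF0 = 11110000 → 4-byte char #6 = F0 9F 99 8F.
Offset 17: leading byte 0xE1 = 11100001 → 3-byte char #7 = E1 9B 97.
Leading byte 0xE1 = 11100001 matches 1110xxxx → 3-byte sequence.
Byte 1: 0xE1 = 11100001, payload 0001 (4 bits).
Byte 2: 0x9B = 10011011 (10xxxxxx ✓), payload 011011.
Byte 3: 0x97 = 10010111 (10xxxxxx ✓), payload 010111.
Concatenate: 0001011011010111 = 0x16D7 (16 bits → U+16D7).

U+16D7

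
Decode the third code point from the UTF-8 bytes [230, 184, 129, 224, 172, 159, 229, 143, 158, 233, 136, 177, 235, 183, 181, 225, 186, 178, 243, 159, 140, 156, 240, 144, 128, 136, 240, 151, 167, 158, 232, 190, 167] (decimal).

Offset 0: leading byte 0xE6 = 11100110 → 3-byte char #1 = E6 B8 81.
Offset 3: leading byte 0xE0 = 11100000 → 3-byte char #2 = E0 AC 9F.
Offset 6: leading byte 0xE5 = 11100101 → 3-byte char #3 = E5 8F 9E.
Leading byte 0xE5 = 11100101 matches 1110xxxx → 3-byte sequence.
Byte 1: 0xE5 = 11100101, payload 0101 (4 bits).
Byte 2: 0x8F = 10001111 (10xxxxxx ✓), payload 001111.
Byte 3: 0x9E = 10011110 (10xxxxxx ✓), payload 011110.
Concatenate: 0101001111011110 = 0x53DE (16 bits → U+53DE).

U+53DE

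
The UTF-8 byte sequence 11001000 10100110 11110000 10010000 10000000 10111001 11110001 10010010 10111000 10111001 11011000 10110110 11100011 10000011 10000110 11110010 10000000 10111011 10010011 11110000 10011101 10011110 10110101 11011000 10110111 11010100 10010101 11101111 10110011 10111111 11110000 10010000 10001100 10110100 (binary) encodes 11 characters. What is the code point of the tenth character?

Offset 0: leading byte 0xC8 = 11001000 → 2-byte char #1 = C8 A6.
Offset 2: leading byte 0xF0 = 11110000 → 4-byte char #2 = F0 90 80 B9.
Offset 6: leading byte 0xF1 = 11110001 → 4-byte char #3 = F1 92 B8 B9.
Offset 10: leading byte 0xD8 = 11011000 → 2-byte char #4 = D8 B6.
Offset 12: leading byte 0xE3 = 11100011 → 3-byte char #5 = E3 83 86.
Offset 15: leading byte 0xF2 = 11110010 → 4-byte char #6 = F2 80 BB 93.
Offset 19: leading byte 0xF0 = 11110000 → 4-byte char #7 = F0 9D 9E B5.
Offset 23: leading byte 0xD8 = 11011000 → 2-byte char #8 = D8 B7.
Offset 25: leading byte 0xD4 = 11010100 → 2-byte char #9 = D4 95.
Offset 27: leading byte 0xEF = 11101111 → 3-byte char #10 = EF B3 BF.
Leading byte 0xEF = 11101111 matches 1110xxxx → 3-byte sequence.
Byte 1: 0xEF = 11101111, payload 1111 (4 bits).
Byte 2: 0xB3 = 10110011 (10xxxxxx ✓), payload 110011.
Byte 3: 0xBF = 10111111 (10xxxxxx ✓), payload 111111.
Concatenate: 1111110011111111 = 0xFCFF (16 bits → U+FCFF).

U+FCFF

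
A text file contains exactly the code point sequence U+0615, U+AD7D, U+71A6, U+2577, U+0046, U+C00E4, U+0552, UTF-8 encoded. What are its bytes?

U+0615: 2-byte form → D8 95.
U+AD7D: 3-byte form → EA B5 BD.
U+71A6: 3-byte form → E7 86 A6.
U+2577: 3-byte form → E2 95 B7.
U+0046: 1-byte form → 46.
U+C00E4: 4-byte form → F3 80 83 A4.
U+0552: 2-byte form → D5 92.
Concatenated (18 bytes): D8 95 EA B5 BD E7 86 A6 E2 95 B7 46 F3 80 83 A4 D5 92.

D8 95 EA B5 BD E7 86 A6 E2 95 B7 46 F3 80 83 A4 D5 92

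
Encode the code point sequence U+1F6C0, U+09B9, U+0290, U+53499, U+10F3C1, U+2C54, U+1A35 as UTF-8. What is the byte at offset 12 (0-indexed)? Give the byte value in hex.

U+1F6C0 → 4-byte form F0 9F 9B 80 at offsets 0–3.
U+09B9 → 3-byte form E0 A6 B9 at offsets 4–6.
U+0290 → 2-byte form CA 90 at offsets 7–8.
U+53499 → 4-byte form F1 93 92 99 at offsets 9–12.
Offset 12 falls in char 4's range; it's byte 4 of F1 93 92 99 = 0x99.

0x99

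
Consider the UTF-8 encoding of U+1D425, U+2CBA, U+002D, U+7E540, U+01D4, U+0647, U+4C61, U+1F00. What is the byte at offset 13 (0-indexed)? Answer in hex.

0x94

U+1D425 → 4-byte form F0 9D 90 A5 at offsets 0–3.
U+2CBA → 3-byte form E2 B2 BA at offsets 4–6.
U+002D → 1-byte form 2D at offsets 7–7.
U+7E540 → 4-byte form F1 BE 95 80 at offsets 8–11.
U+01D4 → 2-byte form C7 94 at offsets 12–13.
Offset 13 falls in char 5's range; it's byte 2 of C7 94 = 0x94.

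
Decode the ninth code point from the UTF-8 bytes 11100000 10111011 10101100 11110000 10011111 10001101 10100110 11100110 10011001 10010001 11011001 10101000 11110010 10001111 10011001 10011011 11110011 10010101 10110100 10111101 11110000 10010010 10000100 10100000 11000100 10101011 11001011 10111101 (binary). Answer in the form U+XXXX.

U+02FD

Offset 0: leading byte 0xE0 = 11100000 → 3-byte char #1 = E0 BB AC.
Offset 3: leading byte 0xF0 = 11110000 → 4-byte char #2 = F0 9F 8D A6.
Offset 7: leading byte 0xE6 = 11100110 → 3-byte char #3 = E6 99 91.
Offset 10: leading byte 0xD9 = 11011001 → 2-byte char #4 = D9 A8.
Offset 12: leading byte 0xF2 = 11110010 → 4-byte char #5 = F2 8F 99 9B.
Offset 16: leading byte 0xF3 = 11110011 → 4-byte char #6 = F3 95 B4 BD.
Offset 20: leading byte 0xF0 = 11110000 → 4-byte char #7 = F0 92 84 A0.
Offset 24: leading byte 0xC4 = 11000100 → 2-byte char #8 = C4 AB.
Offset 26: leading byte 0xCB = 11001011 → 2-byte char #9 = CB BD.
Leading byte 0xCB = 11001011 matches 110xxxxx → 2-byte sequence.
Byte 1: 0xCB = 11001011, payload 01011 (5 bits).
Byte 2: 0xBD = 10111101 (10xxxxxx ✓), payload 111101.
Concatenate: 01011111101 = 0x2FD (11 bits → U+02FD).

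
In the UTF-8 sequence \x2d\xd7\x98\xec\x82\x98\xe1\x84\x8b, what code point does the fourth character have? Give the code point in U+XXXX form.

U+110B

Offset 0: leading byte 0x2D = 00101101 → 1-byte char #1 = 2D.
Offset 1: leading byte 0xD7 = 11010111 → 2-byte char #2 = D7 98.
Offset 3: leading byte 0xEC = 11101100 → 3-byte char #3 = EC 82 98.
Offset 6: leading byte 0xE1 = 11100001 → 3-byte char #4 = E1 84 8B.
Leading byte 0xE1 = 11100001 matches 1110xxxx → 3-byte sequence.
Byte 1: 0xE1 = 11100001, payload 0001 (4 bits).
Byte 2: 0x84 = 10000100 (10xxxxxx ✓), payload 000100.
Byte 3: 0x8B = 10001011 (10xxxxxx ✓), payload 001011.
Concatenate: 0001000100001011 = 0x110B (16 bits → U+110B).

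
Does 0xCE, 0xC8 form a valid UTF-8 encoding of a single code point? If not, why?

Leading byte 0xCE = 11001110 → 2-byte form.
Byte 2 is 0xC8 = 11001000, which is not 10xxxxxx — expected a continuation byte.

invalid (non-continuation byte where continuation expected)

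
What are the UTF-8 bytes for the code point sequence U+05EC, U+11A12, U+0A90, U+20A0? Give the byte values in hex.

D7 AC F0 91 A8 92 E0 AA 90 E2 82 A0

U+05EC: 2-byte form → D7 AC.
U+11A12: 4-byte form → F0 91 A8 92.
U+0A90: 3-byte form → E0 AA 90.
U+20A0: 3-byte form → E2 82 A0.
Concatenated (12 bytes): D7 AC F0 91 A8 92 E0 AA 90 E2 82 A0.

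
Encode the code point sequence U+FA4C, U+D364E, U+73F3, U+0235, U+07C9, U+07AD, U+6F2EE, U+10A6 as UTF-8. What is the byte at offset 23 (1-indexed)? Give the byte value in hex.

0xA6

1-indexed offset 23 is 0-indexed offset 22.
U+FA4C → 3-byte form EF A9 8C at offsets 0–2.
U+D364E → 4-byte form F3 93 99 8E at offsets 3–6.
U+73F3 → 3-byte form E7 8F B3 at offsets 7–9.
U+0235 → 2-byte form C8 B5 at offsets 10–11.
U+07C9 → 2-byte form DF 89 at offsets 12–13.
U+07AD → 2-byte form DE AD at offsets 14–15.
U+6F2EE → 4-byte form F1 AF 8B AE at offsets 16–19.
U+10A6 → 3-byte form E1 82 A6 at offsets 20–22.
Offset 22 falls in char 8's range; it's byte 3 of E1 82 A6 = 0xA6.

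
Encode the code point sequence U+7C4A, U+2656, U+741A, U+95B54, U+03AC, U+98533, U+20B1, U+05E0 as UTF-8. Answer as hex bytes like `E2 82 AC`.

U+7C4A: 3-byte form → E7 B1 8A.
U+2656: 3-byte form → E2 99 96.
U+741A: 3-byte form → E7 90 9A.
U+95B54: 4-byte form → F2 95 AD 94.
U+03AC: 2-byte form → CE AC.
U+98533: 4-byte form → F2 98 94 B3.
U+20B1: 3-byte form → E2 82 B1.
U+05E0: 2-byte form → D7 A0.
Concatenated (24 bytes): E7 B1 8A E2 99 96 E7 90 9A F2 95 AD 94 CE AC F2 98 94 B3 E2 82 B1 D7 A0.

E7 B1 8A E2 99 96 E7 90 9A F2 95 AD 94 CE AC F2 98 94 B3 E2 82 B1 D7 A0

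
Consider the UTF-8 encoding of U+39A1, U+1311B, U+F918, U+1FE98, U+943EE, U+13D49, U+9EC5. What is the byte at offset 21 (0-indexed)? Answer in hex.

U+39A1 → 3-byte form E3 A6 A1 at offsets 0–2.
U+1311B → 4-byte form F0 93 84 9B at offsets 3–6.
U+F918 → 3-byte form EF A4 98 at offsets 7–9.
U+1FE98 → 4-byte form F0 9F BA 98 at offsets 10–13.
U+943EE → 4-byte form F2 94 8F AE at offsets 14–17.
U+13D49 → 4-byte form F0 93 B5 89 at offsets 18–21.
Offset 21 falls in char 6's range; it's byte 4 of F0 93 B5 89 = 0x89.

0x89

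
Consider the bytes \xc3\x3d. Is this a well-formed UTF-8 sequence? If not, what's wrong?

Leading byte 0xC3 = 11000011 → 2-byte form.
Byte 2 is 0x3D = 00111101, which is not 10xxxxxx — expected a continuation byte.

invalid (non-continuation byte where continuation expected)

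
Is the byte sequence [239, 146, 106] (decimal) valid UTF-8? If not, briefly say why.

Leading byte 0xEF = 11101111 → 3-byte form.
Byte 3 is 0x6A = 01101010, which is not 10xxxxxx — expected a continuation byte.

invalid (non-continuation byte where continuation expected)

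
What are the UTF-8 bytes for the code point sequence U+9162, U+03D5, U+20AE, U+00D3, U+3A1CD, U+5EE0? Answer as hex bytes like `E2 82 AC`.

U+9162: 3-byte form → E9 85 A2.
U+03D5: 2-byte form → CF 95.
U+20AE: 3-byte form → E2 82 AE.
U+00D3: 2-byte form → C3 93.
U+3A1CD: 4-byte form → F0 BA 87 8D.
U+5EE0: 3-byte form → E5 BB A0.
Concatenated (17 bytes): E9 85 A2 CF 95 E2 82 AE C3 93 F0 BA 87 8D E5 BB A0.

E9 85 A2 CF 95 E2 82 AE C3 93 F0 BA 87 8D E5 BB A0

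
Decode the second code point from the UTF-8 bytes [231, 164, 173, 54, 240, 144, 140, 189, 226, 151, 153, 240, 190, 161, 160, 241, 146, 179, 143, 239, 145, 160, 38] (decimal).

Offset 0: leading byte 0xE7 = 11100111 → 3-byte char #1 = E7 A4 AD.
Offset 3: leading byte 0x36 = 00110110 → 1-byte char #2 = 36.
Leading byte 0x36 = 00110110 matches 0xxxxxxx → 1-byte sequence.
Byte 1: 0x36 = 00110110, payload 0110110 (7 bits).
Concatenate: 0110110 = 0x36 (7 bits → U+0036).

U+0036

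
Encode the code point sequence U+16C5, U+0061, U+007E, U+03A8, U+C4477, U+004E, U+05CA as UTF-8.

U+16C5: 3-byte form → E1 9B 85.
U+0061: 1-byte form → 61.
U+007E: 1-byte form → 7E.
U+03A8: 2-byte form → CE A8.
U+C4477: 4-byte form → F3 84 91 B7.
U+004E: 1-byte form → 4E.
U+05CA: 2-byte form → D7 8A.
Concatenated (14 bytes): E1 9B 85 61 7E CE A8 F3 84 91 B7 4E D7 8A.

E1 9B 85 61 7E CE A8 F3 84 91 B7 4E D7 8A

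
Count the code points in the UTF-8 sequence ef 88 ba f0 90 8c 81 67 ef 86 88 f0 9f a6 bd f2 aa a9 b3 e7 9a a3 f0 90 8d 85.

8

Byte at offset 0: 0xEF = 11101111 → 3-byte char (#1). Advance 3.
Byte at offset 3: 0xF0 = 11110000 → 4-byte char (#2). Advance 4.
Byte at offset 7: 0x67 = 01100111 → 1-byte char (#3). Advance 1.
Byte at offset 8: 0xEF = 11101111 → 3-byte char (#4). Advance 3.
Byte at offset 11: 0xF0 = 11110000 → 4-byte char (#5). Advance 4.
Byte at offset 15: 0xF2 = 11110010 → 4-byte char (#6). Advance 4.
Byte at offset 19: 0xE7 = 11100111 → 3-byte char (#7). Advance 3.
Byte at offset 22: 0xF0 = 11110000 → 4-byte char (#8). Advance 4.
Reached end at offset 26 after 8 code points.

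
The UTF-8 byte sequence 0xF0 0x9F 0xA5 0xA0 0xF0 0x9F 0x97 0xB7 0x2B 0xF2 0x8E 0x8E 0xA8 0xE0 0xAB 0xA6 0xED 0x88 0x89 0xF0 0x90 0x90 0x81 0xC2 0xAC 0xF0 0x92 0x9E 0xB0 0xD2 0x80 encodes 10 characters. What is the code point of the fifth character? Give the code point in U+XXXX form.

Offset 0: leading byte 0xF0 = 11110000 → 4-byte char #1 = F0 9F A5 A0.
Offset 4: leading byte 0xF0 = 11110000 → 4-byte char #2 = F0 9F 97 B7.
Offset 8: leading byte 0x2B = 00101011 → 1-byte char #3 = 2B.
Offset 9: leading byte 0xF2 = 11110010 → 4-byte char #4 = F2 8E 8E A8.
Offset 13: leading byte 0xE0 = 11100000 → 3-byte char #5 = E0 AB A6.
Leading byte 0xE0 = 11100000 matches 1110xxxx → 3-byte sequence.
Byte 1: 0xE0 = 11100000, payload 0000 (4 bits).
Byte 2: 0xAB = 10101011 (10xxxxxx ✓), payload 101011.
Byte 3: 0xA6 = 10100110 (10xxxxxx ✓), payload 100110.
Concatenate: 0000101011100110 = 0xAE6 (16 bits → U+0AE6).

U+0AE6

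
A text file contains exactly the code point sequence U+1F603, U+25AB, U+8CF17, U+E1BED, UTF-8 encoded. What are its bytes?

U+1F603: 4-byte form → F0 9F 98 83.
U+25AB: 3-byte form → E2 96 AB.
U+8CF17: 4-byte form → F2 8C BC 97.
U+E1BED: 4-byte form → F3 A1 AF AD.
Concatenated (15 bytes): F0 9F 98 83 E2 96 AB F2 8C BC 97 F3 A1 AF AD.

F0 9F 98 83 E2 96 AB F2 8C BC 97 F3 A1 AF AD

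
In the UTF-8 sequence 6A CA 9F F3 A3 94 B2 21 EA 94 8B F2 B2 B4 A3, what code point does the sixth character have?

U+B2D23

Offset 0: leading byte 0x6A = 01101010 → 1-byte char #1 = 6A.
Offset 1: leading byte 0xCA = 11001010 → 2-byte char #2 = CA 9F.
Offset 3: leading byte 0xF3 = 11110011 → 4-byte char #3 = F3 A3 94 B2.
Offset 7: leading byte 0x21 = 00100001 → 1-byte char #4 = 21.
Offset 8: leading byte 0xEA = 11101010 → 3-byte char #5 = EA 94 8B.
Offset 11: leading byte 0xF2 = 11110010 → 4-byte char #6 = F2 B2 B4 A3.
Leading byte 0xF2 = 11110010 matches 11110xxx → 4-byte sequence.
Byte 1: 0xF2 = 11110010, payload 010 (3 bits).
Byte 2: 0xB2 = 10110010 (10xxxxxx ✓), payload 110010.
Byte 3: 0xB4 = 10110100 (10xxxxxx ✓), payload 110100.
Byte 4: 0xA3 = 10100011 (10xxxxxx ✓), payload 100011.
Concatenate: 010110010110100100011 = 0xB2D23 (21 bits → U+B2D23).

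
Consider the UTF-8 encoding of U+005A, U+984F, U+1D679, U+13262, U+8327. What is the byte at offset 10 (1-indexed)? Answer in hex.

1-indexed offset 10 is 0-indexed offset 9.
U+005A → 1-byte form 5A at offsets 0–0.
U+984F → 3-byte form E9 A1 8F at offsets 1–3.
U+1D679 → 4-byte form F0 9D 99 B9 at offsets 4–7.
U+13262 → 4-byte form F0 93 89 A2 at offsets 8–11.
Offset 9 falls in char 4's range; it's byte 2 of F0 93 89 A2 = 0x93.

0x93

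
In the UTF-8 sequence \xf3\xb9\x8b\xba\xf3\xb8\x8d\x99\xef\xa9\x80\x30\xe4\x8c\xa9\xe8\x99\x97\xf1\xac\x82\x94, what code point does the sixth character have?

Offset 0: leading byte 0xF3 = 11110011 → 4-byte char #1 = F3 B9 8B BA.
Offset 4: leading byte 0xF3 = 11110011 → 4-byte char #2 = F3 B8 8D 99.
Offset 8: leading byte 0xEF = 11101111 → 3-byte char #3 = EF A9 80.
Offset 11: leading byte 0x30 = 00110000 → 1-byte char #4 = 30.
Offset 12: leading byte 0xE4 = 11100100 → 3-byte char #5 = E4 8C A9.
Offset 15: leading byte 0xE8 = 11101000 → 3-byte char #6 = E8 99 97.
Leading byte 0xE8 = 11101000 matches 1110xxxx → 3-byte sequence.
Byte 1: 0xE8 = 11101000, payload 1000 (4 bits).
Byte 2: 0x99 = 10011001 (10xxxxxx ✓), payload 011001.
Byte 3: 0x97 = 10010111 (10xxxxxx ✓), payload 010111.
Concatenate: 1000011001010111 = 0x8657 (16 bits → U+8657).

U+8657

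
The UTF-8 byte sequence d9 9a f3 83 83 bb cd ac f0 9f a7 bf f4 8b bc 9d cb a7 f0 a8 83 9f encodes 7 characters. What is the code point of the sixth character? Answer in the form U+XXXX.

Offset 0: leading byte 0xD9 = 11011001 → 2-byte char #1 = D9 9A.
Offset 2: leading byte 0xF3 = 11110011 → 4-byte char #2 = F3 83 83 BB.
Offset 6: leading byte 0xCD = 11001101 → 2-byte char #3 = CD AC.
Offset 8: leading byte 0xF0 = 11110000 → 4-byte char #4 = F0 9F A7 BF.
Offset 12: leading byte 0xF4 = 11110100 → 4-byte char #5 = F4 8B BC 9D.
Offset 16: leading byte 0xCB = 11001011 → 2-byte char #6 = CB A7.
Leading byte 0xCB = 11001011 matches 110xxxxx → 2-byte sequence.
Byte 1: 0xCB = 11001011, payload 01011 (5 bits).
Byte 2: 0xA7 = 10100111 (10xxxxxx ✓), payload 100111.
Concatenate: 01011100111 = 0x2E7 (11 bits → U+02E7).

U+02E7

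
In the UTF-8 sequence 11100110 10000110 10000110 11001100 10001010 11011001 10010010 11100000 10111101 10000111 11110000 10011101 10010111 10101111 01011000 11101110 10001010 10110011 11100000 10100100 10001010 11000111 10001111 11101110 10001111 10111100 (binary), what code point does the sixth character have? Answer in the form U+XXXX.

Offset 0: leading byte 0xE6 = 11100110 → 3-byte char #1 = E6 86 86.
Offset 3: leading byte 0xCC = 11001100 → 2-byte char #2 = CC 8A.
Offset 5: leading byte 0xD9 = 11011001 → 2-byte char #3 = D9 92.
Offset 7: leading byte 0xE0 = 11100000 → 3-byte char #4 = E0 BD 87.
Offset 10: leading byte 0xF0 = 11110000 → 4-byte char #5 = F0 9D 97 AF.
Offset 14: leading byte 0x58 = 01011000 → 1-byte char #6 = 58.
Leading byte 0x58 = 01011000 matches 0xxxxxxx → 1-byte sequence.
Byte 1: 0x58 = 01011000, payload 1011000 (7 bits).
Concatenate: 1011000 = 0x58 (7 bits → U+0058).

U+0058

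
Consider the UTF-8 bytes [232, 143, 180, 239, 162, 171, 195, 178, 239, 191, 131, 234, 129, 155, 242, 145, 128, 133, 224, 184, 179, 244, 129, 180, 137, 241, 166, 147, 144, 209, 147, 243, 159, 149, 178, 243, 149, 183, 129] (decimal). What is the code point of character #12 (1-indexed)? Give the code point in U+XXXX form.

U+D5DC1

Offset 0: leading byte 0xE8 = 11101000 → 3-byte char #1 = E8 8F B4.
Offset 3: leading byte 0xEF = 11101111 → 3-byte char #2 = EF A2 AB.
Offset 6: leading byte 0xC3 = 11000011 → 2-byte char #3 = C3 B2.
Offset 8: leading byte 0xEF = 11101111 → 3-byte char #4 = EF BF 83.
Offset 11: leading byte 0xEA = 11101010 → 3-byte char #5 = EA 81 9B.
Offset 14: leading byte 0xF2 = 11110010 → 4-byte char #6 = F2 91 80 85.
Offset 18: leading byte 0xE0 = 11100000 → 3-byte char #7 = E0 B8 B3.
Offset 21: leading byte 0xF4 = 11110100 → 4-byte char #8 = F4 81 B4 89.
Offset 25: leading byte 0xF1 = 11110001 → 4-byte char #9 = F1 A6 93 90.
Offset 29: leading byte 0xD1 = 11010001 → 2-byte char #10 = D1 93.
Offset 31: leading byte 0xF3 = 11110011 → 4-byte char #11 = F3 9F 95 B2.
Offset 35: leading byte 0xF3 = 11110011 → 4-byte char #12 = F3 95 B7 81.
Leading byte 0xF3 = 11110011 matches 11110xxx → 4-byte sequence.
Byte 1: 0xF3 = 11110011, payload 011 (3 bits).
Byte 2: 0x95 = 10010101 (10xxxxxx ✓), payload 010101.
Byte 3: 0xB7 = 10110111 (10xxxxxx ✓), payload 110111.
Byte 4: 0x81 = 10000001 (10xxxxxx ✓), payload 000001.
Concatenate: 011010101110111000001 = 0xD5DC1 (21 bits → U+D5DC1).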